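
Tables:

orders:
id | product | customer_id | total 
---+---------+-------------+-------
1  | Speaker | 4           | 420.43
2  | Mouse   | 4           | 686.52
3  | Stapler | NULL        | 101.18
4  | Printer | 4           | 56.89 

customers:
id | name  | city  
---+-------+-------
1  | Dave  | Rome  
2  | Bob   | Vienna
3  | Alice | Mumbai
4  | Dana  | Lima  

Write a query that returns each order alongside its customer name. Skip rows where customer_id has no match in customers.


INNER JOIN keeps only orders rows whose customer_id matches an id in customers. Walk through each order:
  - order 1 (Speaker): customer_id=4 -> matches Dana
  - order 2 (Mouse): customer_id=4 -> matches Dana
  - order 3 (Stapler): customer_id=NULL, no match -> dropped
  - order 4 (Printer): customer_id=4 -> matches Dana
So 1 of 4 rows is dropped.

SQL:
SELECT a.product, b.name AS customer
FROM orders a
INNER JOIN customers b ON a.customer_id = b.id

Result:
product | customer
--------+---------
Speaker | Dana    
Mouse   | Dana    
Printer | Dana    


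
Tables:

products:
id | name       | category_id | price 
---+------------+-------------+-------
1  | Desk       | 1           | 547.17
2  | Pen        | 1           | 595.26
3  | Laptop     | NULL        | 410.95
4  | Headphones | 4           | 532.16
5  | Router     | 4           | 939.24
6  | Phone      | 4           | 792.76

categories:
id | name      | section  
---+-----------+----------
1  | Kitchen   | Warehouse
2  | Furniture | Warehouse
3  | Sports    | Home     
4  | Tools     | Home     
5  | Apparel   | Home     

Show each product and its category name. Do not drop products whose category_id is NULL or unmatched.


LEFT JOIN keeps every row from products (the left table); where category_id has no match in categories, the category columns become NULL. Walk through each product:
  - product 1 (Desk): category_id=1 -> matches Kitchen
  - product 2 (Pen): category_id=1 -> matches Kitchen
  - product 3 (Laptop): category_id=NULL, no match -> kept with NULL
  - product 4 (Headphones): category_id=4 -> matches Tools
  - product 5 (Router): category_id=4 -> matches Tools
  - product 6 (Phone): category_id=4 -> matches Tools
All 6 rows appear; 1 has NULL category.

SQL:
SELECT a.name, b.name AS category
FROM products a
LEFT JOIN categories b ON a.category_id = b.id

Result:
name       | category
-----------+---------
Desk       | Kitchen 
Pen        | Kitchen 
Laptop     | NULL    
Headphones | Tools   
Router     | Tools   
Phone      | Tools   


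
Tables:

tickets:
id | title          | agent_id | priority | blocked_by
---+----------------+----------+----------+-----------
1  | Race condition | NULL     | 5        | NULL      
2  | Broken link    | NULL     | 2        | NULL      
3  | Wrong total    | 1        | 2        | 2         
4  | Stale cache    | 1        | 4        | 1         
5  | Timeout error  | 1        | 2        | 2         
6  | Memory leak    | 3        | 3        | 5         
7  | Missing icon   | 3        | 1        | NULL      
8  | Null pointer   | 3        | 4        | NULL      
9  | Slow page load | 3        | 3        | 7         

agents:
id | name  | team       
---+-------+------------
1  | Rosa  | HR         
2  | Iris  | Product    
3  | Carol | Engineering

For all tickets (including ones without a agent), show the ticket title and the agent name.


LEFT JOIN keeps every row from tickets (the left table); where agent_id has no match in agents, the agent columns become NULL. Walk through each ticket:
  - ticket 1 (Race condition): agent_id=NULL, no match -> kept with NULL
  - ticket 2 (Broken link): agent_id=NULL, no match -> kept with NULL
  - ticket 3 (Wrong total): agent_id=1 -> matches Rosa
  - ticket 4 (Stale cache): agent_id=1 -> matches Rosa
  - ticket 5 (Timeout error): agent_id=1 -> matches Rosa
  - ticket 6 (Memory leak): agent_id=3 -> matches Carol
  - ticket 7 (Missing icon): agent_id=3 -> matches Carol
  - ticket 8 (Null pointer): agent_id=3 -> matches Carol
  - ticket 9 (Slow page load): agent_id=3 -> matches Carol
All 9 rows appear; 2 have NULL agent.

SQL:
SELECT a.title, b.name AS agent
FROM tickets a
LEFT JOIN agents b ON a.agent_id = b.id

Result:
title          | agent
---------------+------
Race condition | NULL 
Broken link    | NULL 
Wrong total    | Rosa 
Stale cache    | Rosa 
Timeout error  | Rosa 
Memory leak    | Carol
Missing icon   | Carol
Null pointer   | Carol
Slow page load | Carol


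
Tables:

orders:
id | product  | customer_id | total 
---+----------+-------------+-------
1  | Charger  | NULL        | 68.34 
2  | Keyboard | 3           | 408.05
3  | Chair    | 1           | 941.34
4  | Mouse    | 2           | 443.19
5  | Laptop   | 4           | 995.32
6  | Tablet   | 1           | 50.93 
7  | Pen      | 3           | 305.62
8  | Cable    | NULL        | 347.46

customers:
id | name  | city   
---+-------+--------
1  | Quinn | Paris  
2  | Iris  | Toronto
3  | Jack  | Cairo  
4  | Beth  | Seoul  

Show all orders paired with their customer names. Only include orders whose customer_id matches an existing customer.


INNER JOIN keeps only orders rows whose customer_id matches an id in customers. Walk through each order:
  - order 1 (Charger): customer_id=NULL, no match -> dropped
  - order 2 (Keyboard): customer_id=3 -> matches Jack
  - order 3 (Chair): customer_id=1 -> matches Quinn
  - order 4 (Mouse): customer_id=2 -> matches Iris
  - order 5 (Laptop): customer_id=4 -> matches Beth
  - order 6 (Tablet): customer_id=1 -> matches Quinn
  - order 7 (Pen): customer_id=3 -> matches Jack
  - order 8 (Cable): customer_id=NULL, no match -> dropped
So 2 of 8 rows are dropped.

SQL:
SELECT a.product, b.name AS customer
FROM orders a
INNER JOIN customers b ON a.customer_id = b.id

Result:
product  | customer
---------+---------
Keyboard | Jack    
Chair    | Quinn   
Mouse    | Iris    
Laptop   | Beth    
Tablet   | Quinn   
Pen      | Jack    


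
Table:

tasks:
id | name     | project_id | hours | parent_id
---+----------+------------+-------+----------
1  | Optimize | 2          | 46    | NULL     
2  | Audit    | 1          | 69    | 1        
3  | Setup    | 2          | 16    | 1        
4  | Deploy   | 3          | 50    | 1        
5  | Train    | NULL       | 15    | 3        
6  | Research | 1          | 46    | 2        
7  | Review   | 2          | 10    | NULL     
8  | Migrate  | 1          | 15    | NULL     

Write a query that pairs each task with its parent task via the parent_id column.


This is a self-join: tasks is joined to a second copy of itself, matching each row's parent_id to another row's id. Use LEFT JOIN so rows with parent_id=NULL are kept.
  - task 1 (Optimize): parent_id=NULL -> NULL
  - task 2 (Audit): parent_id=1 -> Optimize
  - task 3 (Setup): parent_id=1 -> Optimize
  - task 4 (Deploy): parent_id=1 -> Optimize
  - task 5 (Train): parent_id=3 -> Setup
  - task 6 (Research): parent_id=2 -> Audit
  - task 7 (Review): parent_id=NULL -> NULL
  - task 8 (Migrate): parent_id=NULL -> NULL

SQL:
SELECT a.name AS item, b.name AS parent
FROM tasks a
LEFT JOIN tasks b ON a.parent_id = b.id

Result:
item     | parent  
---------+---------
Optimize | NULL    
Audit    | Optimize
Setup    | Optimize
Deploy   | Optimize
Train    | Setup   
Research | Audit   
Review   | NULL    
Migrate  | NULL    


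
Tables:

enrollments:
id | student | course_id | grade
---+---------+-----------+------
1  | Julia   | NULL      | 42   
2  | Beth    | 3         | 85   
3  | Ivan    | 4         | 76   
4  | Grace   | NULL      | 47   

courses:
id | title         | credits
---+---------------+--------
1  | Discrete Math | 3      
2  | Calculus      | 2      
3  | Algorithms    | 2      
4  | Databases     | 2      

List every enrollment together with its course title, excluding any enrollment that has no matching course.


INNER JOIN keeps only enrollments rows whose course_id matches an id in courses. Walk through each enrollment:
  - enrollment 1 (Julia): course_id=NULL, no match -> dropped
  - enrollment 2 (Beth): course_id=3 -> matches Algorithms
  - enrollment 3 (Ivan): course_id=4 -> matches Databases
  - enrollment 4 (Grace): course_id=NULL, no match -> dropped
So 2 of 4 rows are dropped.

SQL:
SELECT a.student, b.title AS course
FROM enrollments a
INNER JOIN courses b ON a.course_id = b.id

Result:
student | course    
--------+-----------
Beth    | Algorithms
Ivan    | Databases 


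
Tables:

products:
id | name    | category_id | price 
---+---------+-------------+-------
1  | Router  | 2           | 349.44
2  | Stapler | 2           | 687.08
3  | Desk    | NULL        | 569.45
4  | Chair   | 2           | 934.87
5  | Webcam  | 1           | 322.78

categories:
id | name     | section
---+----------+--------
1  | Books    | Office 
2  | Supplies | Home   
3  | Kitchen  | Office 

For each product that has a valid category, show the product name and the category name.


INNER JOIN keeps only products rows whose category_id matches an id in categories. Walk through each product:
  - product 1 (Router): category_id=2 -> matches Supplies
  - product 2 (Stapler): category_id=2 -> matches Supplies
  - product 3 (Desk): category_id=NULL, no match -> dropped
  - product 4 (Chair): category_id=2 -> matches Supplies
  - product 5 (Webcam): category_id=1 -> matches Books
So 1 of 5 rows is dropped.

SQL:
SELECT a.name, b.name AS category
FROM products a
INNER JOIN categories b ON a.category_id = b.id

Result:
name    | category
--------+---------
Router  | Supplies
Stapler | Supplies
Chair   | Supplies
Webcam  | Books   


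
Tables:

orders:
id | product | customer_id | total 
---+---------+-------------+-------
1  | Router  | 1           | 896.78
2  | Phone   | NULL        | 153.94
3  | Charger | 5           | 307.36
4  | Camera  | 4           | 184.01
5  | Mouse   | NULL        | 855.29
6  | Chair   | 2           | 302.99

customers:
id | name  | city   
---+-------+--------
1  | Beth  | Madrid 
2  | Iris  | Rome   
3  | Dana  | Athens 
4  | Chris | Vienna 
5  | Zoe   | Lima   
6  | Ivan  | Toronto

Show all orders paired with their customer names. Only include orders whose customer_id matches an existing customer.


INNER JOIN keeps only orders rows whose customer_id matches an id in customers. Walk through each order:
  - order 1 (Router): customer_id=1 -> matches Beth
  - order 2 (Phone): customer_id=NULL, no match -> dropped
  - order 3 (Charger): customer_id=5 -> matches Zoe
  - order 4 (Camera): customer_id=4 -> matches Chris
  - order 5 (Mouse): customer_id=NULL, no match -> dropped
  - order 6 (Chair): customer_id=2 -> matches Iris
So 2 of 6 rows are dropped.

SQL:
SELECT a.product, b.name AS customer
FROM orders a
INNER JOIN customers b ON a.customer_id = b.id

Result:
product | customer
--------+---------
Router  | Beth    
Charger | Zoe     
Camera  | Chris   
Chair   | Iris    


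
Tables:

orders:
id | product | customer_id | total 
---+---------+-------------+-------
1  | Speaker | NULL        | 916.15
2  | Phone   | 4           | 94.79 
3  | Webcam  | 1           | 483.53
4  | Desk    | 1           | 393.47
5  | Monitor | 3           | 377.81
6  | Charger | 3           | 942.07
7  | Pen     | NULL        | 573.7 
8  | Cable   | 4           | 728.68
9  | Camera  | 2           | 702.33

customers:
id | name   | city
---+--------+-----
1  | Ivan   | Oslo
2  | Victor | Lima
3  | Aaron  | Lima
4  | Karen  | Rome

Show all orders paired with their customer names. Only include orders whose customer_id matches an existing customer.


INNER JOIN keeps only orders rows whose customer_id matches an id in customers. Walk through each order:
  - order 1 (Speaker): customer_id=NULL, no match -> dropped
  - order 2 (Phone): customer_id=4 -> matches Karen
  - order 3 (Webcam): customer_id=1 -> matches Ivan
  - order 4 (Desk): customer_id=1 -> matches Ivan
  - order 5 (Monitor): customer_id=3 -> matches Aaron
  - order 6 (Charger): customer_id=3 -> matches Aaron
  - order 7 (Pen): customer_id=NULL, no match -> dropped
  - order 8 (Cable): customer_id=4 -> matches Karen
  - order 9 (Camera): customer_id=2 -> matches Victor
So 2 of 9 rows are dropped.

SQL:
SELECT a.product, b.name AS customer
FROM orders a
INNER JOIN customers b ON a.customer_id = b.id

Result:
product | customer
--------+---------
Phone   | Karen   
Webcam  | Ivan    
Desk    | Ivan    
Monitor | Aaron   
Charger | Aaron   
Cable   | Karen   
Camera  | Victor  


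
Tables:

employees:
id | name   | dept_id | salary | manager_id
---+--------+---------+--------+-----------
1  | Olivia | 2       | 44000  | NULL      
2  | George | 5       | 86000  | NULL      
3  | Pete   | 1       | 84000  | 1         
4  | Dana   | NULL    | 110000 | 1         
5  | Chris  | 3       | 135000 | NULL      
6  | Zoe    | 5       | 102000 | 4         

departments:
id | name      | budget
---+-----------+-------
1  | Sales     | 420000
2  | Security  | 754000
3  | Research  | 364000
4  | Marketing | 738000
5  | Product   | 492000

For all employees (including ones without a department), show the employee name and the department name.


LEFT JOIN keeps every row from employees (the left table); where dept_id has no match in departments, the department columns become NULL. Walk through each employee:
  - employee 1 (Olivia): dept_id=2 -> matches Security
  - employee 2 (George): dept_id=5 -> matches Product
  - employee 3 (Pete): dept_id=1 -> matches Sales
  - employee 4 (Dana): dept_id=NULL, no match -> kept with NULL
  - employee 5 (Chris): dept_id=3 -> matches Research
  - employee 6 (Zoe): dept_id=5 -> matches Product
All 6 rows appear; 1 has NULL department.

SQL:
SELECT a.name, b.name AS department
FROM employees a
LEFT JOIN departments b ON a.dept_id = b.id

Result:
name   | department
-------+-----------
Olivia | Security  
George | Product   
Pete   | Sales     
Dana   | NULL      
Chris  | Research  
Zoe    | Product   


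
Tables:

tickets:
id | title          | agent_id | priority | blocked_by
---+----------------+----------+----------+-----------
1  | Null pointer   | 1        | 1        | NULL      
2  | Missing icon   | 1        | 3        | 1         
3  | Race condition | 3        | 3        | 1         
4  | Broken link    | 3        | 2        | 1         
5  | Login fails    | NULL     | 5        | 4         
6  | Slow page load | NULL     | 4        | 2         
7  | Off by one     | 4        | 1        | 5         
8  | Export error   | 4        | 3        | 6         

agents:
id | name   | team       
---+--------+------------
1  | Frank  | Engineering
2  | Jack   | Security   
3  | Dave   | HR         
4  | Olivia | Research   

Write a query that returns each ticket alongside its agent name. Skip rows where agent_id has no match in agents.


INNER JOIN keeps only tickets rows whose agent_id matches an id in agents. Walk through each ticket:
  - ticket 1 (Null pointer): agent_id=1 -> matches Frank
  - ticket 2 (Missing icon): agent_id=1 -> matches Frank
  - ticket 3 (Race condition): agent_id=3 -> matches Dave
  - ticket 4 (Broken link): agent_id=3 -> matches Dave
  - ticket 5 (Login fails): agent_id=NULL, no match -> dropped
  - ticket 6 (Slow page load): agent_id=NULL, no match -> dropped
  - ticket 7 (Off by one): agent_id=4 -> matches Olivia
  - ticket 8 (Export error): agent_id=4 -> matches Olivia
So 2 of 8 rows are dropped.

SQL:
SELECT a.title, b.name AS agent
FROM tickets a
INNER JOIN agents b ON a.agent_id = b.id

Result:
title          | agent 
---------------+-------
Null pointer   | Frank 
Missing icon   | Frank 
Race condition | Dave  
Broken link    | Dave  
Off by one     | Olivia
Export error   | Olivia


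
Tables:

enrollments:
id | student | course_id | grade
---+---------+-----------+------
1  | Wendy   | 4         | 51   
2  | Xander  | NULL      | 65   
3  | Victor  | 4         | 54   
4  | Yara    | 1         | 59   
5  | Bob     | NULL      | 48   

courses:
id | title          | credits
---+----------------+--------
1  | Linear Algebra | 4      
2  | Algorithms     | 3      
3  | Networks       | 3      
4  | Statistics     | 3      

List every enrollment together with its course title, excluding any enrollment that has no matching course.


INNER JOIN keeps only enrollments rows whose course_id matches an id in courses. Walk through each enrollment:
  - enrollment 1 (Wendy): course_id=4 -> matches Statistics
  - enrollment 2 (Xander): course_id=NULL, no match -> dropped
  - enrollment 3 (Victor): course_id=4 -> matches Statistics
  - enrollment 4 (Yara): course_id=1 -> matches Linear Algebra
  - enrollment 5 (Bob): course_id=NULL, no match -> dropped
So 2 of 5 rows are dropped.

SQL:
SELECT a.student, b.title AS course
FROM enrollments a
INNER JOIN courses b ON a.course_id = b.id

Result:
student | course        
--------+---------------
Wendy   | Statistics    
Victor  | Statistics    
Yara    | Linear Algebra


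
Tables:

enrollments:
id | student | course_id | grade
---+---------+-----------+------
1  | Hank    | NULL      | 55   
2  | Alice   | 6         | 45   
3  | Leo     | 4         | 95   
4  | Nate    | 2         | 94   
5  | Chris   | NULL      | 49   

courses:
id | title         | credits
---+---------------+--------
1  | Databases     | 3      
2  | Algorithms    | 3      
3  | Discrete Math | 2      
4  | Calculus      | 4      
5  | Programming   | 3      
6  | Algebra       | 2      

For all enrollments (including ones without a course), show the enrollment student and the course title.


LEFT JOIN keeps every row from enrollments (the left table); where course_id has no match in courses, the course columns become NULL. Walk through each enrollment:
  - enrollment 1 (Hank): course_id=NULL, no match -> kept with NULL
  - enrollment 2 (Alice): course_id=6 -> matches Algebra
  - enrollment 3 (Leo): course_id=4 -> matches Calculus
  - enrollment 4 (Nate): course_id=2 -> matches Algorithms
  - enrollment 5 (Chris): course_id=NULL, no match -> kept with NULL
All 5 rows appear; 2 have NULL course.

SQL:
SELECT a.student, b.title AS course
FROM enrollments a
LEFT JOIN courses b ON a.course_id = b.id

Result:
student | course    
--------+-----------
Hank    | NULL      
Alice   | Algebra   
Leo     | Calculus  
Nate    | Algorithms
Chris   | NULL      


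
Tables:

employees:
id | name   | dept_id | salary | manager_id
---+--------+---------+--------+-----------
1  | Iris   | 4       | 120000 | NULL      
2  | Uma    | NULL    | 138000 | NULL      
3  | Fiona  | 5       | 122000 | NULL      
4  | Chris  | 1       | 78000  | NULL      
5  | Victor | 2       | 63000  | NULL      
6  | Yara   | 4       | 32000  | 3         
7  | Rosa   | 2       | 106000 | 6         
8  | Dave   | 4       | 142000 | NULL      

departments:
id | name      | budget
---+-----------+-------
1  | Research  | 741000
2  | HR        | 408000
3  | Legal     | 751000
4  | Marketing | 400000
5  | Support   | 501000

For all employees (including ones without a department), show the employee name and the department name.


LEFT JOIN keeps every row from employees (the left table); where dept_id has no match in departments, the department columns become NULL. Walk through each employee:
  - employee 1 (Iris): dept_id=4 -> matches Marketing
  - employee 2 (Uma): dept_id=NULL, no match -> kept with NULL
  - employee 3 (Fiona): dept_id=5 -> matches Support
  - employee 4 (Chris): dept_id=1 -> matches Research
  - employee 5 (Victor): dept_id=2 -> matches HR
  - employee 6 (Yara): dept_id=4 -> matches Marketing
  - employee 7 (Rosa): dept_id=2 -> matches HR
  - employee 8 (Dave): dept_id=4 -> matches Marketing
All 8 rows appear; 1 has NULL department.

SQL:
SELECT a.name, b.name AS department
FROM employees a
LEFT JOIN departments b ON a.dept_id = b.id

Result:
name   | department
-------+-----------
Iris   | Marketing 
Uma    | NULL      
Fiona  | Support   
Chris  | Research  
Victor | HR        
Yara   | Marketing 
Rosa   | HR        
Dave   | Marketing 


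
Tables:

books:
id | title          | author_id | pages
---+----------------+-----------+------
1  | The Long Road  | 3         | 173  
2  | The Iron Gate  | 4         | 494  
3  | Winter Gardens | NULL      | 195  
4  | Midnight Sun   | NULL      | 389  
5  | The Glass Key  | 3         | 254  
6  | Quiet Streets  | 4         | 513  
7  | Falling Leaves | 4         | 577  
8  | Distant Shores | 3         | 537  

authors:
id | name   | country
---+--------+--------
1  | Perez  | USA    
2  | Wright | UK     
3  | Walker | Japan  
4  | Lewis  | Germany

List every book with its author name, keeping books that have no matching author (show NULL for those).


LEFT JOIN keeps every row from books (the left table); where author_id has no match in authors, the author columns become NULL. Walk through each book:
  - book 1 (The Long Road): author_id=3 -> matches Walker
  - book 2 (The Iron Gate): author_id=4 -> matches Lewis
  - book 3 (Winter Gardens): author_id=NULL, no match -> kept with NULL
  - book 4 (Midnight Sun): author_id=NULL, no match -> kept with NULL
  - book 5 (The Glass Key): author_id=3 -> matches Walker
  - book 6 (Quiet Streets): author_id=4 -> matches Lewis
  - book 7 (Falling Leaves): author_id=4 -> matches Lewis
  - book 8 (Distant Shores): author_id=3 -> matches Walker
All 8 rows appear; 2 have NULL author.

SQL:
SELECT a.title, b.name AS author
FROM books a
LEFT JOIN authors b ON a.author_id = b.id

Result:
title          | author
---------------+-------
The Long Road  | Walker
The Iron Gate  | Lewis 
Winter Gardens | NULL  
Midnight Sun   | NULL  
The Glass Key  | Walker
Quiet Streets  | Lewis 
Falling Leaves | Lewis 
Distant Shores | Walker


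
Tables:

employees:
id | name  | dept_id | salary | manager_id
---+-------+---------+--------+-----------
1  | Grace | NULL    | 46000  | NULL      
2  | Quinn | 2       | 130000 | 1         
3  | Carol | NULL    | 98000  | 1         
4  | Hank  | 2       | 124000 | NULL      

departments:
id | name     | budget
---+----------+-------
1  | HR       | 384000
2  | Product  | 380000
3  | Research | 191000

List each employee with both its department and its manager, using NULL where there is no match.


Two LEFT JOINs from the same base table employees: one to departments via dept_id, one to employees itself via manager_id. Both are LEFT so every employee is preserved.
Match against departments:
  - employee 1 (Grace): dept_id=NULL, no match -> kept with NULL
  - employee 2 (Quinn): dept_id=2 -> matches Product
  - employee 3 (Carol): dept_id=NULL, no match -> kept with NULL
  - employee 4 (Hank): dept_id=2 -> matches Product
Match against employees (self):
  - employee 1 (Grace): manager_id=NULL -> NULL
  - employee 2 (Quinn): manager_id=1 -> Grace
  - employee 3 (Carol): manager_id=1 -> Grace
  - employee 4 (Hank): manager_id=NULL -> NULL

SQL:
SELECT a.name, b.name AS department, c.name AS manager
FROM employees a
LEFT JOIN departments b ON a.dept_id = b.id
LEFT JOIN employees c ON a.manager_id = c.id

Result:
name  | department | manager
------+------------+--------
Grace | NULL       | NULL   
Quinn | Product    | Grace  
Carol | NULL       | Grace  
Hank  | Product    | NULL   


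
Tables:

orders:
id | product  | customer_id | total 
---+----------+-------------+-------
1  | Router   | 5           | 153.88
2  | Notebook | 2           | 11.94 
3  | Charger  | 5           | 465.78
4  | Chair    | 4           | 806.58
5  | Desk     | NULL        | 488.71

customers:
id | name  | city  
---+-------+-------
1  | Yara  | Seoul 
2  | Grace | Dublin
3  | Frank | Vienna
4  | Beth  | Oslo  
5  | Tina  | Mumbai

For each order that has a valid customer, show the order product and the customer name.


INNER JOIN keeps only orders rows whose customer_id matches an id in customers. Walk through each order:
  - order 1 (Router): customer_id=5 -> matches Tina
  - order 2 (Notebook): customer_id=2 -> matches Grace
  - order 3 (Charger): customer_id=5 -> matches Tina
  - order 4 (Chair): customer_id=4 -> matches Beth
  - order 5 (Desk): customer_id=NULL, no match -> dropped
So 1 of 5 rows is dropped.

SQL:
SELECT a.product, b.name AS customer
FROM orders a
INNER JOIN customers b ON a.customer_id = b.id

Result:
product  | customer
---------+---------
Router   | Tina    
Notebook | Grace   
Charger  | Tina    
Chair    | Beth    


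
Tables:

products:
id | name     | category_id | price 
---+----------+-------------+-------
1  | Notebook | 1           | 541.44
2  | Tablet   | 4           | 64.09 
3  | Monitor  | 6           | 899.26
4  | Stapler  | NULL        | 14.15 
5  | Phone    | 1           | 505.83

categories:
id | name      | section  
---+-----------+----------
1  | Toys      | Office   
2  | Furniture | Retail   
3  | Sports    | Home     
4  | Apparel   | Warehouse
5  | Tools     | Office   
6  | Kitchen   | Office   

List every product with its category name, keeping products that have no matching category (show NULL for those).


LEFT JOIN keeps every row from products (the left table); where category_id has no match in categories, the category columns become NULL. Walk through each product:
  - product 1 (Notebook): category_id=1 -> matches Toys
  - product 2 (Tablet): category_id=4 -> matches Apparel
  - product 3 (Monitor): category_id=6 -> matches Kitchen
  - product 4 (Stapler): category_id=NULL, no match -> kept with NULL
  - product 5 (Phone): category_id=1 -> matches Toys
All 5 rows appear; 1 has NULL category.

SQL:
SELECT a.name, b.name AS category
FROM products a
LEFT JOIN categories b ON a.category_id = b.id

Result:
name     | category
---------+---------
Notebook | Toys    
Tablet   | Apparel 
Monitor  | Kitchen 
Stapler  | NULL    
Phone    | Toys    


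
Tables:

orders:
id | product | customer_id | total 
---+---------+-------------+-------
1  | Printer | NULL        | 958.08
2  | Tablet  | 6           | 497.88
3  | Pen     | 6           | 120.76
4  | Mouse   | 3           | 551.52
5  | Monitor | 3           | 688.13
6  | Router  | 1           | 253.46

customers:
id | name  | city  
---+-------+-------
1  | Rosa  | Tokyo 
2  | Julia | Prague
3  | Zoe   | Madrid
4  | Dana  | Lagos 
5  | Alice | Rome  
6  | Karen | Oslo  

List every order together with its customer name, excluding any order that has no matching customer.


INNER JOIN keeps only orders rows whose customer_id matches an id in customers. Walk through each order:
  - order 1 (Printer): customer_id=NULL, no match -> dropped
  - order 2 (Tablet): customer_id=6 -> matches Karen
  - order 3 (Pen): customer_id=6 -> matches Karen
  - order 4 (Mouse): customer_id=3 -> matches Zoe
  - order 5 (Monitor): customer_id=3 -> matches Zoe
  - order 6 (Router): customer_id=1 -> matches Rosa
So 1 of 6 rows is dropped.

SQL:
SELECT a.product, b.name AS customer
FROM orders a
INNER JOIN customers b ON a.customer_id = b.id

Result:
product | customer
--------+---------
Tablet  | Karen   
Pen     | Karen   
Mouse   | Zoe     
Monitor | Zoe     
Router  | Rosa    


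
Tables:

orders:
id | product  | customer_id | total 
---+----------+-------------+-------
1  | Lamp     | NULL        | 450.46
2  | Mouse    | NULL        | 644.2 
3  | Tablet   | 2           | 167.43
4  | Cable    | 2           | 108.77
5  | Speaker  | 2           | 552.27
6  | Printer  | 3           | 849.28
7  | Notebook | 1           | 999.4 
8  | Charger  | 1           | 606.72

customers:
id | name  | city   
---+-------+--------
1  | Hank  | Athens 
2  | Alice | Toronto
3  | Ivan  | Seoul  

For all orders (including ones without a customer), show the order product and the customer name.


LEFT JOIN keeps every row from orders (the left table); where customer_id has no match in customers, the customer columns become NULL. Walk through each order:
  - order 1 (Lamp): customer_id=NULL, no match -> kept with NULL
  - order 2 (Mouse): customer_id=NULL, no match -> kept with NULL
  - order 3 (Tablet): customer_id=2 -> matches Alice
  - order 4 (Cable): customer_id=2 -> matches Alice
  - order 5 (Speaker): customer_id=2 -> matches Alice
  - order 6 (Printer): customer_id=3 -> matches Ivan
  - order 7 (Notebook): customer_id=1 -> matches Hank
  - order 8 (Charger): customer_id=1 -> matches Hank
All 8 rows appear; 2 have NULL customer.

SQL:
SELECT a.product, b.name AS customer
FROM orders a
LEFT JOIN customers b ON a.customer_id = b.id

Result:
product  | customer
---------+---------
Lamp     | NULL    
Mouse    | NULL    
Tablet   | Alice   
Cable    | Alice   
Speaker  | Alice   
Printer  | Ivan    
Notebook | Hank    
Charger  | Hank    


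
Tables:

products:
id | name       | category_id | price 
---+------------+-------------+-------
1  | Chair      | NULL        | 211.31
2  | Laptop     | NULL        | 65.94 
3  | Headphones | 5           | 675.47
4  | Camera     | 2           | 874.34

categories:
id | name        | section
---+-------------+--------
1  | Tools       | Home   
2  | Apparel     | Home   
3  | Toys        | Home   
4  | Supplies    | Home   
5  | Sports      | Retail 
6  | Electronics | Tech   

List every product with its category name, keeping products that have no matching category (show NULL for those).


LEFT JOIN keeps every row from products (the left table); where category_id has no match in categories, the category columns become NULL. Walk through each product:
  - product 1 (Chair): category_id=NULL, no match -> kept with NULL
  - product 2 (Laptop): category_id=NULL, no match -> kept with NULL
  - product 3 (Headphones): category_id=5 -> matches Sports
  - product 4 (Camera): category_id=2 -> matches Apparel
All 4 rows appear; 2 have NULL category.

SQL:
SELECT a.name, b.name AS category
FROM products a
LEFT JOIN categories b ON a.category_id = b.id

Result:
name       | category
-----------+---------
Chair      | NULL    
Laptop     | NULL    
Headphones | Sports  
Camera     | Apparel 


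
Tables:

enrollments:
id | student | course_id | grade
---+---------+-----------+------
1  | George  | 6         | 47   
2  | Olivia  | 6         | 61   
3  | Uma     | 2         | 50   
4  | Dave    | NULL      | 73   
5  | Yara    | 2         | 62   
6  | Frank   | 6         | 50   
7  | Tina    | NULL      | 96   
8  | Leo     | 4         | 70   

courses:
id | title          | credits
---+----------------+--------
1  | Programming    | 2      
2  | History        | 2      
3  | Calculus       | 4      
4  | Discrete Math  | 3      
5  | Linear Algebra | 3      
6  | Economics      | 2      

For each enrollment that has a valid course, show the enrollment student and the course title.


INNER JOIN keeps only enrollments rows whose course_id matches an id in courses. Walk through each enrollment:
  - enrollment 1 (George): course_id=6 -> matches Economics
  - enrollment 2 (Olivia): course_id=6 -> matches Economics
  - enrollment 3 (Uma): course_id=2 -> matches History
  - enrollment 4 (Dave): course_id=NULL, no match -> dropped
  - enrollment 5 (Yara): course_id=2 -> matches History
  - enrollment 6 (Frank): course_id=6 -> matches Economics
  - enrollment 7 (Tina): course_id=NULL, no match -> dropped
  - enrollment 8 (Leo): course_id=4 -> matches Discrete Math
So 2 of 8 rows are dropped.

SQL:
SELECT a.student, b.title AS course
FROM enrollments a
INNER JOIN courses b ON a.course_id = b.id

Result:
student | course       
--------+--------------
George  | Economics    
Olivia  | Economics    
Uma     | History      
Yara    | History      
Frank   | Economics    
Leo     | Discrete Math


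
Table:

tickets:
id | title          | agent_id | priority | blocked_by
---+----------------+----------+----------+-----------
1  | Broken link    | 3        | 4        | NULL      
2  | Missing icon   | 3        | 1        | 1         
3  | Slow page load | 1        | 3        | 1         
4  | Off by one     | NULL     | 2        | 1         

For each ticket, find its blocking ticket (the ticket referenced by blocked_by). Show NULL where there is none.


This is a self-join: tickets is joined to a second copy of itself, matching each row's blocked_by to another row's id. Use LEFT JOIN so rows with blocked_by=NULL are kept.
  - ticket 1 (Broken link): blocked_by=NULL -> NULL
  - ticket 2 (Missing icon): blocked_by=1 -> Broken link
  - ticket 3 (Slow page load): blocked_by=1 -> Broken link
  - ticket 4 (Off by one): blocked_by=1 -> Broken link

SQL:
SELECT a.title AS item, b.title AS blocked_by
FROM tickets a
LEFT JOIN tickets b ON a.blocked_by = b.id

Result:
item           | blocked_by 
---------------+------------
Broken link    | NULL       
Missing icon   | Broken link
Slow page load | Broken link
Off by one     | Broken link


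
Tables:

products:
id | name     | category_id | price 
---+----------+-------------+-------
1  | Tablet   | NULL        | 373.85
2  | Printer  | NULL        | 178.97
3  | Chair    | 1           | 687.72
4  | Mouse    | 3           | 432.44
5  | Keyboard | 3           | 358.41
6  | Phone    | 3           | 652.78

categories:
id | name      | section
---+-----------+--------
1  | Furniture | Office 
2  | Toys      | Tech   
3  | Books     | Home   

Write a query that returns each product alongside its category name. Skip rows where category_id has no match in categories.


INNER JOIN keeps only products rows whose category_id matches an id in categories. Walk through each product:
  - product 1 (Tablet): category_id=NULL, no match -> dropped
  - product 2 (Printer): category_id=NULL, no match -> dropped
  - product 3 (Chair): category_id=1 -> matches Furniture
  - product 4 (Mouse): category_id=3 -> matches Books
  - product 5 (Keyboard): category_id=3 -> matches Books
  - product 6 (Phone): category_id=3 -> matches Books
So 2 of 6 rows are dropped.

SQL:
SELECT a.name, b.name AS category
FROM products a
INNER JOIN categories b ON a.category_id = b.id

Result:
name     | category 
---------+----------
Chair    | Furniture
Mouse    | Books    
Keyboard | Books    
Phone    | Books    


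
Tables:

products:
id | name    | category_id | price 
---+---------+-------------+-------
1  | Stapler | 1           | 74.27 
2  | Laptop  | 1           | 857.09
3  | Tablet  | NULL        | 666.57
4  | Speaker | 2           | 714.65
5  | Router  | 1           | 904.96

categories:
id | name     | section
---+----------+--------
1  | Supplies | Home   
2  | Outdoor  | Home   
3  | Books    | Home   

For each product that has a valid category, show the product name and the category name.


INNER JOIN keeps only products rows whose category_id matches an id in categories. Walk through each product:
  - product 1 (Stapler): category_id=1 -> matches Supplies
  - product 2 (Laptop): category_id=1 -> matches Supplies
  - product 3 (Tablet): category_id=NULL, no match -> dropped
  - product 4 (Speaker): category_id=2 -> matches Outdoor
  - product 5 (Router): category_id=1 -> matches Supplies
So 1 of 5 rows is dropped.

SQL:
SELECT a.name, b.name AS category
FROM products a
INNER JOIN categories b ON a.category_id = b.id

Result:
name    | category
--------+---------
Stapler | Supplies
Laptop  | Supplies
Speaker | Outdoor 
Router  | Supplies


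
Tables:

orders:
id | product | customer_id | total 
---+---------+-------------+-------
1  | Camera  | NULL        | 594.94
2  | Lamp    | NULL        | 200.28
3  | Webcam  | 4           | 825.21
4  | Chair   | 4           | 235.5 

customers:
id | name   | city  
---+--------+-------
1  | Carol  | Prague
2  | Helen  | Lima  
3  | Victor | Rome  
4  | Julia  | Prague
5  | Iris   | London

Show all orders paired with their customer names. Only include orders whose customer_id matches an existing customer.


INNER JOIN keeps only orders rows whose customer_id matches an id in customers. Walk through each order:
  - order 1 (Camera): customer_id=NULL, no match -> dropped
  - order 2 (Lamp): customer_id=NULL, no match -> dropped
  - order 3 (Webcam): customer_id=4 -> matches Julia
  - order 4 (Chair): customer_id=4 -> matches Julia
So 2 of 4 rows are dropped.

SQL:
SELECT a.product, b.name AS customer
FROM orders a
INNER JOIN customers b ON a.customer_id = b.id

Result:
product | customer
--------+---------
Webcam  | Julia   
Chair   | Julia   


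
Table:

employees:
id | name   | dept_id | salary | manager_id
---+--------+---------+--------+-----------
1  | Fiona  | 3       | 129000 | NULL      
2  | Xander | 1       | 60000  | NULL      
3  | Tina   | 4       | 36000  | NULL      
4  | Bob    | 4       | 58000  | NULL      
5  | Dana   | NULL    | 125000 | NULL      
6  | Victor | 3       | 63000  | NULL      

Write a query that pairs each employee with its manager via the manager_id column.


This is a self-join: employees is joined to a second copy of itself, matching each row's manager_id to another row's id. Use LEFT JOIN so rows with manager_id=NULL are kept.
  - employee 1 (Fiona): manager_id=NULL -> NULL
  - employee 2 (Xander): manager_id=NULL -> NULL
  - employee 3 (Tina): manager_id=NULL -> NULL
  - employee 4 (Bob): manager_id=NULL -> NULL
  - employee 5 (Dana): manager_id=NULL -> NULL
  - employee 6 (Victor): manager_id=NULL -> NULL

SQL:
SELECT a.name AS item, b.name AS manager
FROM employees a
LEFT JOIN employees b ON a.manager_id = b.id

Result:
item   | manager
-------+--------
Fiona  | NULL   
Xander | NULL   
Tina   | NULL   
Bob    | NULL   
Dana   | NULL   
Victor | NULL   


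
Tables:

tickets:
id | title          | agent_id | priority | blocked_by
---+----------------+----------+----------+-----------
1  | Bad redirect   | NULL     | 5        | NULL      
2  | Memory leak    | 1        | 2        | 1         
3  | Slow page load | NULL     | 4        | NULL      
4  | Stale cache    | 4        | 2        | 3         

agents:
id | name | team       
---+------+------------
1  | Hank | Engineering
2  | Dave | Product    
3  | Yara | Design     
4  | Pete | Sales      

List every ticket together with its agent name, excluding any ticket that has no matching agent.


INNER JOIN keeps only tickets rows whose agent_id matches an id in agents. Walk through each ticket:
  - ticket 1 (Bad redirect): agent_id=NULL, no match -> dropped
  - ticket 2 (Memory leak): agent_id=1 -> matches Hank
  - ticket 3 (Slow page load): agent_id=NULL, no match -> dropped
  - ticket 4 (Stale cache): agent_id=4 -> matches Pete
So 2 of 4 rows are dropped.

SQL:
SELECT a.title, b.name AS agent
FROM tickets a
INNER JOIN agents b ON a.agent_id = b.id

Result:
title       | agent
------------+------
Memory leak | Hank 
Stale cache | Pete 


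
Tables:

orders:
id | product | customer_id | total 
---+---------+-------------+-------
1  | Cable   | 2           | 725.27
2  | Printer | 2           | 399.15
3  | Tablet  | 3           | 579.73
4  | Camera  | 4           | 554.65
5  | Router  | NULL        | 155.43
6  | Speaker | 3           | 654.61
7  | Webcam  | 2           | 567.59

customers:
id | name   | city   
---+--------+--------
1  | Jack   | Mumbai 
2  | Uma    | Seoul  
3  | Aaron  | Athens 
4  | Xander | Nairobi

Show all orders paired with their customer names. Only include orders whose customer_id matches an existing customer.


INNER JOIN keeps only orders rows whose customer_id matches an id in customers. Walk through each order:
  - order 1 (Cable): customer_id=2 -> matches Uma
  - order 2 (Printer): customer_id=2 -> matches Uma
  - order 3 (Tablet): customer_id=3 -> matches Aaron
  - order 4 (Camera): customer_id=4 -> matches Xander
  - order 5 (Router): customer_id=NULL, no match -> dropped
  - order 6 (Speaker): customer_id=3 -> matches Aaron
  - order 7 (Webcam): customer_id=2 -> matches Uma
So 1 of 7 rows is dropped.

SQL:
SELECT a.product, b.name AS customer
FROM orders a
INNER JOIN customers b ON a.customer_id = b.id

Result:
product | customer
--------+---------
Cable   | Uma     
Printer | Uma     
Tablet  | Aaron   
Camera  | Xander  
Speaker | Aaron   
Webcam  | Uma     


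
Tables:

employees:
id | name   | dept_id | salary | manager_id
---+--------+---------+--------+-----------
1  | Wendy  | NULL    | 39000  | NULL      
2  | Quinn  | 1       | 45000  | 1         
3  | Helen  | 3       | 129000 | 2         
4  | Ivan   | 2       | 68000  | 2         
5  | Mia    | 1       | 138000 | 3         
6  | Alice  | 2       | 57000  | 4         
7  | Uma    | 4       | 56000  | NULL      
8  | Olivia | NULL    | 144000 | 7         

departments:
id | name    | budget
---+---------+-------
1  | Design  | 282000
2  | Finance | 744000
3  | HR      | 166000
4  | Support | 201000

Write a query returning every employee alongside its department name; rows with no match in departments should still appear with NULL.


LEFT JOIN keeps every row from employees (the left table); where dept_id has no match in departments, the department columns become NULL. Walk through each employee:
  - employee 1 (Wendy): dept_id=NULL, no match -> kept with NULL
  - employee 2 (Quinn): dept_id=1 -> matches Design
  - employee 3 (Helen): dept_id=3 -> matches HR
  - employee 4 (Ivan): dept_id=2 -> matches Finance
  - employee 5 (Mia): dept_id=1 -> matches Design
  - employee 6 (Alice): dept_id=2 -> matches Finance
  - employee 7 (Uma): dept_id=4 -> matches Support
  - employee 8 (Olivia): dept_id=NULL, no match -> kept with NULL
All 8 rows appear; 2 have NULL department.

SQL:
SELECT a.name, b.name AS department
FROM employees a
LEFT JOIN departments b ON a.dept_id = b.id

Result:
name   | department
-------+-----------
Wendy  | NULL      
Quinn  | Design    
Helen  | HR        
Ivan   | Finance   
Mia    | Design    
Alice  | Finance   
Uma    | Support   
Olivia | NULL      
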